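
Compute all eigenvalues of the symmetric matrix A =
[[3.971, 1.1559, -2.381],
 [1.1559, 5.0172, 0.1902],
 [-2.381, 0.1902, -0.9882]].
sigma(A) ≈ {-2, 4, 6}

A is real symmetric, so its spectrum consists of real eigenvalues. Expanding the characteristic polynomial of the displayed matrix gives
  det(λ I - A) = p(λ) = λ^3 + (-8)λ^2 + (4)λ + (48.0018).
Solving p(λ) = 0 yields eigenvalues ≈ -2, 4, 6. (A is shown rounded to 4 decimals, so these recover the underlying integer eigenvalues to within that precision.)
Verification: the trace of A = 8 equals the sum of eigenvalues 8, and det(A) ≈ -48.0018 matches the eigenvalue product -48.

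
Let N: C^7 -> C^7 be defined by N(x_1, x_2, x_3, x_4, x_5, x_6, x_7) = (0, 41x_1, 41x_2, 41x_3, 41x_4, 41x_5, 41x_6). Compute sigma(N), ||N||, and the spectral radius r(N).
sigma(N) = {0}; ||N|| = 41; r(N) = 0. (N is nilpotent with N^7 = 0.)

On C^7, N is a strictly lower-triangular matrix with 41 on the subdiagonal and zeros elsewhere, so its characteristic polynomial is lambda^7 and every eigenvalue is 0: sigma(N) = {0}. For the operator norm, N e_i = 41e_{i+1} for i = 1, ..., 6 and N e_7 = 0, so the singular values of N are 41 (with multiplicity 6) and 0; hence ||N|| = 41. The spectral radius r(N) = max|lambda| = 0. Note ||N|| > r(N) — characteristic of non-normal nilpotent operators. Indeed N^7 = 0.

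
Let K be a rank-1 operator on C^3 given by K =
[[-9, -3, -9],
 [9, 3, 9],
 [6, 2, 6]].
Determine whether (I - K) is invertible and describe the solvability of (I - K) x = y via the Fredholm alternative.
(I - K) is invertible (det(I - K) = 1 ≠ 0), so for every y in C^3 the equation (I - K) x = y has a unique solution.

K has rank 1, so it is an outer product K = u v^T: every row of K is a multiple of one row vector. Reading off the entries, u = (3, -3, -2) and v = (-3, -1, -3) (row i of K equals u_i·v^T). A rank-one matrix u v^T satisfies K u = u (v·u) and kills the (2)-dimensional subspace v^⊥, so its characteristic polynomial is lambda^2 (lambda - v·u) with v·u = tr K = 0. Hence the eigenvalues of I - K are 1 (multiplicity 2) and 1 - (0) = 1, so det(I - K) = 1. (Direct check: I - K =
[[10, 3, 9],
 [-9, -2, -9],
 [-6, -2, -5]]
has determinant 1.) The finite-dimensional Fredholm alternative says: either (I - K) is invertible, or ker(I - K) ≠ {0} and then range(I - K) = ker((I - K)^*)^⊥, with dim ker(I - K) = dim ker((I - K)^*). Since det(I - K) ≠ 0, 1 is not an eigenvalue of K and ker(I - K) = {0}, so we are in the first case: for every y there is a unique x = (I - K)^(-1) y. Explicitly, by the Sherman–Morrison formula, (I - u v^T)^(-1) = I + u v^T/(1 - v·u), i.e. (I - K)^(-1) = I + K.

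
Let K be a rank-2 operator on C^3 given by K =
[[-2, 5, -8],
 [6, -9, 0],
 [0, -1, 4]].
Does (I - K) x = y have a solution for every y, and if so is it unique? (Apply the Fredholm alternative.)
(I - K) is invertible (det(I - K) = -48 ≠ 0), so for every y in C^3 the equation (I - K) x = y has a unique solution.

K has rank 2 and factors as K = U V^T = u1 v1^T + u2 v2^T with u1 = (-1, -3, 1), v1 = (-1, 1, 2), u2 = (3, -3, -1), v2 = (-1, 2, -2) (multiplying out reproduces the displayed K). The nonzero eigenvalues of U V^T coincide with those of the 2 x 2 matrix G = V^T U = [[v1·u1, v1·u2], [v2·u1, v2·u2]] = [[0, -8], [-7, -7]], and by the Sylvester determinant identity det(I_3 - U V^T) = det(I_2 - V^T U) = det([[1, 8], [7, 8]]) = (1)(8) - (8)(7) = -48. (Direct check: I - K =
[[3, -5, 8],
 [-6, 10, 0],
 [0, 1, -3]]
has determinant -48.) The finite-dimensional Fredholm alternative says: either (I - K) is invertible, or ker(I - K) ≠ {0} and then range(I - K) = ker((I - K)^*)^⊥, with dim ker(I - K) = dim ker((I - K)^*). Since det(I - K) ≠ 0, 1 is not an eigenvalue of K and ker(I - K) = {0}, so we are in the first case: for every y there is a unique x = (I - K)^(-1) y. (Explicitly, by the Woodbury identity, (I - U V^T)^(-1) = I + U (I_2 - G)^(-1) V^T.)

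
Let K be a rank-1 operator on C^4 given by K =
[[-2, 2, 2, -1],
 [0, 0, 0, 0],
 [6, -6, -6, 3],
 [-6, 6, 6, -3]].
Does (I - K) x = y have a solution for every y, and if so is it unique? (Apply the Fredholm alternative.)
(I - K) is invertible (det(I - K) = 12 ≠ 0), so for every y in C^4 the equation (I - K) x = y has a unique solution.

K has rank 1, so it is an outer product K = u v^T: every row of K is a multiple of one row vector. Reading off the entries, u = (-1, 0, 3, -3) and v = (2, -2, -2, 1) (row i of K equals u_i·v^T). A rank-one matrix u v^T satisfies K u = u (v·u) and kills the (3)-dimensional subspace v^⊥, so its characteristic polynomial is lambda^3 (lambda - v·u) with v·u = tr K = -11. Hence the eigenvalues of I - K are 1 (multiplicity 3) and 1 - (-11) = 12, so det(I - K) = 12. (Direct check: I - K =
[[3, -2, -2, 1],
 [0, 1, 0, 0],
 [-6, 6, 7, -3],
 [6, -6, -6, 4]]
has determinant 12.) The finite-dimensional Fredholm alternative says: either (I - K) is invertible, or ker(I - K) ≠ {0} and then range(I - K) = ker((I - K)^*)^⊥, with dim ker(I - K) = dim ker((I - K)^*). Since det(I - K) ≠ 0, 1 is not an eigenvalue of K and ker(I - K) = {0}, so we are in the first case: for every y there is a unique x = (I - K)^(-1) y. Explicitly, by the Sherman–Morrison formula, (I - u v^T)^(-1) = I + u v^T/(1 - v·u), i.e. (I - K)^(-1) = I + K/(12).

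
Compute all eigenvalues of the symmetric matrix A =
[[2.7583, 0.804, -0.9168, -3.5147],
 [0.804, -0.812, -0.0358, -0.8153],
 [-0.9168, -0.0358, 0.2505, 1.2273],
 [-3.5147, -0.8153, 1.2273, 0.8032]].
sigma(A) ≈ {-2, -1, 0, 6}

A is real symmetric, so its spectrum consists of real eigenvalues. Expanding the characteristic polynomial of the displayed matrix gives
  det(λ I - A) = p(λ) = λ^4 + (-3)λ^3 + (-16)λ^2 + (-12)λ + (0).
Solving p(λ) = 0 yields eigenvalues ≈ -2, -1, 0, 6. (A is shown rounded to 4 decimals, so these recover the underlying integer eigenvalues to within that precision.)
Verification: the trace of A = 3 equals the sum of eigenvalues 3, and det(A) ≈ 0.0002 matches the eigenvalue product 0.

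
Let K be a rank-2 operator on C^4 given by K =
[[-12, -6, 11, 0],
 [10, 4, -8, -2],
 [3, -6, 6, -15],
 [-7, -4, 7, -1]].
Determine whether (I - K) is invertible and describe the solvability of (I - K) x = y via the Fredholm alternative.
(I - K) is invertible (det(I - K) = -14 ≠ 0), so for every y in C^4 the equation (I - K) x = y has a unique solution.

K has rank 2 and factors as K = U V^T = u1 v1^T + u2 v2^T with u1 = (3, -2, 3, 2), v1 = (-2, -2, 3, -2), u2 = (-2, 2, 3, -1), v2 = (3, 0, -1, -3) (multiplying out reproduces the displayed K). The nonzero eigenvalues of U V^T coincide with those of the 2 x 2 matrix G = V^T U = [[v1·u1, v1·u2], [v2·u1, v2·u2]] = [[3, 11], [0, -6]], and by the Sylvester determinant identity det(I_4 - U V^T) = det(I_2 - V^T U) = det([[-2, -11], [0, 7]]) = (-2)(7) - (-11)(0) = -14. (Direct check: I - K =
[[13, 6, -11, 0],
 [-10, -3, 8, 2],
 [-3, 6, -5, 15],
 [7, 4, -7, 2]]
has determinant -14.) The finite-dimensional Fredholm alternative says: either (I - K) is invertible, or ker(I - K) ≠ {0} and then range(I - K) = ker((I - K)^*)^⊥, with dim ker(I - K) = dim ker((I - K)^*). Since det(I - K) ≠ 0, 1 is not an eigenvalue of K and ker(I - K) = {0}, so we are in the first case: for every y there is a unique x = (I - K)^(-1) y. (Explicitly, by the Woodbury identity, (I - U V^T)^(-1) = I + U (I_2 - G)^(-1) V^T.)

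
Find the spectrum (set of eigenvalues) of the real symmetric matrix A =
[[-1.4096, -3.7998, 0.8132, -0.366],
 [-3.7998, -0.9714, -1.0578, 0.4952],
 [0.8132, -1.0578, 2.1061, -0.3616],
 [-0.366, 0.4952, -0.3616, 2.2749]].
sigma(A) ≈ {-5, 1, 2, 4}

A is real symmetric, so its spectrum consists of real eigenvalues. Expanding the characteristic polynomial of the displayed matrix gives
  det(λ I - A) = p(λ) = λ^4 + (-2)λ^3 + (-21)λ^2 + (61.9969)λ + (-39.9973).
Solving p(λ) = 0 yields eigenvalues ≈ -5, 1, 2, 4. (A is shown rounded to 4 decimals, so these recover the underlying integer eigenvalues to within that precision.)
Verification: the trace of A = 2 equals the sum of eigenvalues 2, and det(A) ≈ -39.9973 matches the eigenvalue product -40.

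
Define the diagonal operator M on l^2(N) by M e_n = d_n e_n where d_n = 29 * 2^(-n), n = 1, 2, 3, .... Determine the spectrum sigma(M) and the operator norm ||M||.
sigma(M) = {29 * 2^(-n) : n ≥ 1} ∪ {0}; ||M|| = 29/2

A bounded diagonal operator on l^2 with diagonal entries d_n has spectrum equal to the closure of {d_n : n ≥ 1}: every d_n is an eigenvalue (with eigenvector e_n), so {d_n} ⊂ sigma(M); the spectrum is closed, so its closure is too; and for lambda not in the closure, (M - lambda I) has bounded inverse (the diagonal entries 1/(d_n - lambda) are bounded). For our sequence d_n = 29 * 2^(-n), n = 1, 2, 3, ...:
  - {d_n} = {29 * 2^(-n) : n ≥ 1}; the only limit point is 0
  - closure = {29 * 2^(-n) : n ≥ 1} ∪ {0}
For the norm: a diagonal operator has ||M|| = sup_n |d_n|. Here d_n = 29 * 2^(-n) is positive and decreasing, so sup_n |d_n| = d_1 = 29/2. So ||M|| = 29/2.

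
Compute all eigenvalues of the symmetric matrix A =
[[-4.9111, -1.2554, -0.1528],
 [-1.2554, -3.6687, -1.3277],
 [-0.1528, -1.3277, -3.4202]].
sigma(A) ≈ {-6, -4, -2}

A is real symmetric, so its spectrum consists of real eigenvalues. Expanding the characteristic polynomial of the displayed matrix gives
  det(λ I - A) = p(λ) = λ^3 + (12)λ^2 + (44)λ + (48).
Solving p(λ) = 0 yields eigenvalues ≈ -6, -4, -2. (A is shown rounded to 4 decimals, so these recover the underlying integer eigenvalues to within that precision.)
Verification: the trace of A = -12 equals the sum of eigenvalues -12, and det(A) ≈ -47.9991 matches the eigenvalue product -48.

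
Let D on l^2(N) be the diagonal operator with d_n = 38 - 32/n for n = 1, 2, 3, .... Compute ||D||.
||D|| = 38

For a diagonal operator on l^2 with entries d_n, ||D|| = sup_n |d_n|. Here d_1 = 6, d_2 = 22, ..., and d_n = 38 - 32/n increases monotonically toward 38. All terms lie in [6, 38), so |d_n| = d_n and the supremum is the limit 38, which is not attained by any individual d_n. Hence ||D|| = 38.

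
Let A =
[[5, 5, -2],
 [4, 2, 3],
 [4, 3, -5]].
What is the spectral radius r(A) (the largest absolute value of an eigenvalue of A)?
r(A) ≈ 8.3373

The eigenvalues of A are the roots of its characteristic polynomial. With M = A (coefficients from the trace, the sum of principal 2x2 minors, and det A):
  p(λ) = det(λ I - M) = λ^3 - 2λ^2 - 46λ - 57.
No integer candidate from the rational root theorem (±divisors of 57) is a root, so the roots are irrational. The cubic discriminant is Δ = 213869 > 0, so there are three distinct real roots. p(-5) = -2 and p(-4) = 31 have opposite signs, so a root lies in (-5, -4); Newton's method refines it to λ ≈ -4.9586. p(-2) = 19 and p(-1) = -14 have opposite signs, so a root lies in (-2, -1); Newton's method refines it to λ ≈ -1.3788. p(8) = -41 and p(9) = 96 have opposite signs, so a root lies in (8, 9); Newton's method refines it to λ ≈ 8.3373. Check (Vieta): the three roots sum to 2, matching tr M = 2.
Thus the eigenvalues (to 4 decimals) are -4.9586 (modulus 4.9586); -1.3788 (modulus 1.3788); 8.3373 (modulus 8.3373). The spectral radius is the largest modulus: r(A) ≈ 8.3373. (Cross-check: r(A) ≤ ||A||_2 ≈ 10.1858; equality holds whenever A is normal, though it can also hold for some non-normal A.)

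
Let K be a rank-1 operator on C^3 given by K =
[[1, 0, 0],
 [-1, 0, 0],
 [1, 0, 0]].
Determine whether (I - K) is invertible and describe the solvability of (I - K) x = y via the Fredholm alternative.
(I - K) is singular (det(I - K) = 0, i.e. 1 ∈ sigma(K)). (I - K) x = y is solvable iff y ⊥ ker((I - K)^*) = span{(1, 0, 0)}, i.e. iff y_1 = 0. When solvable, the solutions are x = y + c·(1, -1, 1), c arbitrary (ker(I - K) = span{(1, -1, 1)}, dimension 1).

K has rank 1, so it is an outer product K = u v^T: every row of K is a multiple of one row vector. Reading off the entries, u = (1, -1, 1) and v = (1, 0, 0) (row i of K equals u_i·v^T). A rank-one matrix u v^T satisfies K u = u (v·u) and kills the (2)-dimensional subspace v^⊥, so its characteristic polynomial is lambda^2 (lambda - v·u) with v·u = tr K = 1. Hence the eigenvalues of I - K are 1 (multiplicity 2) and 1 - (1) = 0, so det(I - K) = 0. (Direct check: I - K =
[[0, 0, 0],
 [1, 1, 0],
 [-1, 0, 1]]
has determinant 0.) So 1 is an eigenvalue of K and (I - K) is not invertible. The finite-dimensional Fredholm alternative says: either (I - K) is invertible, or ker(I - K) ≠ {0} and then range(I - K) = ker((I - K)^*)^⊥, with dim ker(I - K) = dim ker((I - K)^*). We are in the second case, so we need both kernels. Kernel of I - K: (I - K) u = u - u (v·u) = u - u = 0, so ker(I - K) = span{u} = span{(1, -1, 1)} (it is exactly 1-dimensional because rank(I - K) = 2). Kernel of the adjoint: K is real, so (I - K)^* = I - K^T = I - v u^T, and (I - v u^T) v = v - v (u·v) = 0; hence ker((I - K)^*) = span{v} = span{(1, 0, 0)}. Therefore (I - K) x = y is solvable iff <y, v> = 0, i.e. iff y_1 = 0. When this holds, K y = u (v·y) = 0, so (I - K) y = y and x = y is a particular solution; the full solution set is the line x = y + c·u = y + c·(1, -1, 1), c ∈ C.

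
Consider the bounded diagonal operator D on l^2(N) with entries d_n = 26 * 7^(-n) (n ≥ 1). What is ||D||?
||D|| = 26/7 (attained at n = 1)

For D diagonal, ||D|| = sup_n |d_n|. The sequence d_n = 26 * 7^(-n) is positive and strictly decreasing (ratio 7^(-1) < 1), so the supremum is d_1 = 26/7. Hence ||D|| = 26/7.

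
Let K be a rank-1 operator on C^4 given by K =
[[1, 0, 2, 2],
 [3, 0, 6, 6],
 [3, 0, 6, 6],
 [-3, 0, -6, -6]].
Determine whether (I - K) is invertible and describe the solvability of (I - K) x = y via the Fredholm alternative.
(I - K) is singular (det(I - K) = 0, i.e. 1 ∈ sigma(K)). (I - K) x = y is solvable iff y ⊥ ker((I - K)^*) = span{(1, 0, 2, 2)}, i.e. iff y_1 + 2y_3 + 2y_4 = 0. When solvable, the solutions are x = y + c·(1, 3, 3, -3), c arbitrary (ker(I - K) = span{(1, 3, 3, -3)}, dimension 1).

K has rank 1, so it is an outer product K = u v^T: every row of K is a multiple of one row vector. Reading off the entries, u = (1, 3, 3, -3) and v = (1, 0, 2, 2) (row i of K equals u_i·v^T). A rank-one matrix u v^T satisfies K u = u (v·u) and kills the (3)-dimensional subspace v^⊥, so its characteristic polynomial is lambda^3 (lambda - v·u) with v·u = tr K = 1. Hence the eigenvalues of I - K are 1 (multiplicity 3) and 1 - (1) = 0, so det(I - K) = 0. (Direct check: I - K =
[[0, 0, -2, -2],
 [-3, 1, -6, -6],
 [-3, 0, -5, -6],
 [3, 0, 6, 7]]
has determinant 0.) So 1 is an eigenvalue of K and (I - K) is not invertible. The finite-dimensional Fredholm alternative says: either (I - K) is invertible, or ker(I - K) ≠ {0} and then range(I - K) = ker((I - K)^*)^⊥, with dim ker(I - K) = dim ker((I - K)^*). We are in the second case, so we need both kernels. Kernel of I - K: (I - K) u = u - u (v·u) = u - u = 0, so ker(I - K) = span{u} = span{(1, 3, 3, -3)} (it is exactly 1-dimensional because rank(I - K) = 3). Kernel of the adjoint: K is real, so (I - K)^* = I - K^T = I - v u^T, and (I - v u^T) v = v - v (u·v) = 0; hence ker((I - K)^*) = span{v} = span{(1, 0, 2, 2)}. Therefore (I - K) x = y is solvable iff <y, v> = 0, i.e. iff y_1 + 2y_3 + 2y_4 = 0. When this holds, K y = u (v·y) = 0, so (I - K) y = y and x = y is a particular solution; the full solution set is the line x = y + c·u = y + c·(1, 3, 3, -3), c ∈ C.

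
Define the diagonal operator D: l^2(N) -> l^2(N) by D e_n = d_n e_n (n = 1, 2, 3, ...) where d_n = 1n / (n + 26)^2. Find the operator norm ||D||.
||D|| = 1/104 (attained at n = 26)

For D diagonal, ||D|| = sup_n |d_n|. Treat f(x) = 1x / (x + 26)^2 for real x > 0. By the quotient rule, f'(x) = 1(26 - x)/(x + 26)^3, which is positive for x < 26 and negative for x > 26. So f has a unique maximum at x = 26, and since 26 is a positive integer, the supremum over n ≥ 1 is attained at n = 26: d_26 = 1·26/(26 + 26)^2 = 1·26/2704 = 1/104. Hence ||D|| = 1/104.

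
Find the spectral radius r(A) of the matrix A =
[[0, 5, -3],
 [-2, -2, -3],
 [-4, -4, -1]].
r(A) ≈ 3.7515

The eigenvalues of A are the roots of its characteristic polynomial. With M = A (coefficients from the trace, the sum of principal 2x2 minors, and det A):
  p(λ) = det(λ I - M) = λ^3 + 3λ^2 - 12λ - 50.
No integer candidate from the rational root theorem (±divisors of 50) is a root, so the roots are irrational. The cubic discriminant is Δ = -21492 < 0, so there is one real root and a complex-conjugate pair. p(3) = -32 and p(4) = 14 have opposite signs, so a root lies in (3, 4); Newton's method refines it to λ ≈ 3.7515. Dividing out (λ - (3.7515)) leaves approximately λ^2 + 6.7515λ + 13.3281. For λ^2 + 6.7515λ + 13.3281 the discriminant is -7.7297. It is negative, so the remaining roots are the complex-conjugate pair λ ≈ -3.3757 ± 1.3901i. Their product equals the constant term, so |λ|^2 ≈ 13.3281 and |λ| ≈ 3.6508.
Thus the eigenvalues (to 4 decimals) are 3.7515 (modulus 3.7515); -3.3757 ± 1.3901i (modulus 3.6508). The spectral radius is the largest modulus: r(A) ≈ 3.7515. (Cross-check: r(A) ≤ ||A||_2 ≈ 7.4894; equality holds whenever A is normal, though it can also hold for some non-normal A.)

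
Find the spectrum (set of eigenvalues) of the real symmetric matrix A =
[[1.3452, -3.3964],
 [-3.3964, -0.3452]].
sigma(A) ≈ {-3, 4}

A is real symmetric, so its spectrum consists of real eigenvalues. Expanding the characteristic polynomial of the displayed matrix gives
  det(λ I - A) = p(λ) = λ^2 + (-1)λ + (-12).
Solving p(λ) = 0 yields eigenvalues ≈ -3, 4. (A is shown rounded to 4 decimals, so these recover the underlying integer eigenvalues to within that precision.)
Verification: the trace of A = 1 equals the sum of eigenvalues 1, and det(A) ≈ -11.9999 matches the eigenvalue product -12.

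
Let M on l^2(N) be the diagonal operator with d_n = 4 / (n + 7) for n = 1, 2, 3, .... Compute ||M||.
||M|| = 1/2 (attained at n = 1)

For M diagonal, ||M|| = sup_n |d_n| = sup_n 4/(n + 7). This is positive and strictly decreasing in n, so the supremum is attained at n = 1: d_1 = 4/(1 + 7) = 1/2. Hence ||M|| = 1/2.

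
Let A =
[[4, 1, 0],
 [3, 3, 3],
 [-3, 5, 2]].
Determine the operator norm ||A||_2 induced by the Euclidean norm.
||A||_2 ≈ 6.7793 (= sqrt(largest eigenvalue of A^T A))

||A||_2 = sigma_max(A) = sqrt(lambda_max(A^T A)). Form the symmetric matrix M = A^T A =
[[34, -2, 3],
 [-2, 35, 19],
 [3, 19, 13]].
Its characteristic polynomial (trace, sum of principal 2x2 minors, determinant of M give the coefficients) is
  p(λ) = det(λ I - M) = λ^3 - 82λ^2 + 1713λ - 2601.
No integer candidate from the rational root theorem (±divisors of 2601) is a root, so the roots are irrational. The cubic discriminant is Δ = 281644857 > 0, so there are three distinct real roots. p(1) = -969 and p(2) = 505 have opposite signs, so a root lies in (1, 2); Newton's method refines it to λ ≈ 1.6454. p(34) = 153 and p(35) = -221 have opposite signs, so a root lies in (34, 35); Newton's method refines it to λ ≈ 34.3954. p(45) = -441 and p(46) = 21 have opposite signs, so a root lies in (45, 46); Newton's method refines it to λ ≈ 45.9592. Check (Vieta): the three roots sum to 82, matching tr M = 82.
So the eigenvalues of A^T A are ≈ 1.6454, 34.3954, 45.9592 (all ≥ 0, as they must be for A^T A). The largest is λ_max ≈ 45.9592, hence ||A||_2 = sqrt(λ_max) ≈ 6.7793.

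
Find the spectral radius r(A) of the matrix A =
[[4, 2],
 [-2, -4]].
r(A) = sqrt(48)/2 ≈ 3.4641

The eigenvalues of A are the roots of its characteristic polynomial. With M = A (coefficients from the trace and determinant):
  p(λ) = det(λ I - M) = λ^2 - 12.
For λ^2 - 12 the discriminant is 48. It is nonnegative but not a perfect square, so the roots are real and irrational: λ = ± sqrt(48)/2 ≈ 3.4641, -3.4641.
Thus the eigenvalues (to 4 decimals) are 3.4641 (modulus 3.4641); -3.4641 (modulus 3.4641). The spectral radius is the largest modulus: r(A) = sqrt(48)/2 ≈ 3.4641. (Cross-check: r(A) ≤ ||A||_2 ≈ 6; equality holds whenever A is normal, though it can also hold for some non-normal A.)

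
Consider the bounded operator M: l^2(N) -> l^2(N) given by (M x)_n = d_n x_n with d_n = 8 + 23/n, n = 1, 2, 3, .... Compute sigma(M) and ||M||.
sigma(M) = {8 + 23/n : n ≥ 1} ∪ {8}; ||M|| = 31

A bounded diagonal operator on l^2 with diagonal entries d_n has spectrum equal to the closure of {d_n : n ≥ 1}: every d_n is an eigenvalue (with eigenvector e_n), so {d_n} ⊂ sigma(M); the spectrum is closed, so its closure is too; and for lambda not in the closure, (M - lambda I) has bounded inverse (the diagonal entries 1/(d_n - lambda) are bounded). For our sequence d_n = 8 + 23/n, n = 1, 2, 3, ...:
  - {d_n} = {8 + 23/n : n ≥ 1}; the only limit point is 8
  - closure = {8 + 23/n : n ≥ 1} ∪ {8}
For the norm: a diagonal operator has ||M|| = sup_n |d_n|. Here d_n = 8 + 23/n is positive and decreasing, so sup_n |d_n| = d_1 = 8 + 23 = 31. So ||M|| = 31.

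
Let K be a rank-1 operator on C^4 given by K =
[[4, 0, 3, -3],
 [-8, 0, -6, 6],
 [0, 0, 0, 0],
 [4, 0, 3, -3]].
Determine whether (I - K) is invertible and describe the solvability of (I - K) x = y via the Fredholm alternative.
(I - K) is singular (det(I - K) = 0, i.e. 1 ∈ sigma(K)). (I - K) x = y is solvable iff y ⊥ ker((I - K)^*) = span{(4, 0, 3, -3)}, i.e. iff 4y_1 + 3y_3 - 3y_4 = 0. When solvable, the solutions are x = y + c·(1, -2, 0, 1), c arbitrary (ker(I - K) = span{(1, -2, 0, 1)}, dimension 1).

K has rank 1, so it is an outer product K = u v^T: every row of K is a multiple of one row vector. Reading off the entries, u = (1, -2, 0, 1) and v = (4, 0, 3, -3) (row i of K equals u_i·v^T). A rank-one matrix u v^T satisfies K u = u (v·u) and kills the (3)-dimensional subspace v^⊥, so its characteristic polynomial is lambda^3 (lambda - v·u) with v·u = tr K = 1. Hence the eigenvalues of I - K are 1 (multiplicity 3) and 1 - (1) = 0, so det(I - K) = 0. (Direct check: I - K =
[[-3, 0, -3, 3],
 [8, 1, 6, -6],
 [0, 0, 1, 0],
 [-4, 0, -3, 4]]
has determinant 0.) So 1 is an eigenvalue of K and (I - K) is not invertible. The finite-dimensional Fredholm alternative says: either (I - K) is invertible, or ker(I - K) ≠ {0} and then range(I - K) = ker((I - K)^*)^⊥, with dim ker(I - K) = dim ker((I - K)^*). We are in the second case, so we need both kernels. Kernel of I - K: (I - K) u = u - u (v·u) = u - u = 0, so ker(I - K) = span{u} = span{(1, -2, 0, 1)} (it is exactly 1-dimensional because rank(I - K) = 3). Kernel of the adjoint: K is real, so (I - K)^* = I - K^T = I - v u^T, and (I - v u^T) v = v - v (u·v) = 0; hence ker((I - K)^*) = span{v} = span{(4, 0, 3, -3)}. Therefore (I - K) x = y is solvable iff <y, v> = 0, i.e. iff 4y_1 + 3y_3 - 3y_4 = 0. When this holds, K y = u (v·y) = 0, so (I - K) y = y and x = y is a particular solution; the full solution set is the line x = y + c·u = y + c·(1, -2, 0, 1), c ∈ C.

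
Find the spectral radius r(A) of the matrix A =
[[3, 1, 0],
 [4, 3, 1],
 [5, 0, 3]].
r(A) ≈ 5.4567

The eigenvalues of A are the roots of its characteristic polynomial. With M = A (coefficients from the trace, the sum of principal 2x2 minors, and det A):
  p(λ) = det(λ I - M) = λ^3 - 9λ^2 + 23λ - 20.
No integer candidate from the rational root theorem (±divisors of 20) is a root, so the roots are irrational. The cubic discriminant is Δ = -419 < 0, so there is one real root and a complex-conjugate pair. p(5) = -5 and p(6) = 10 have opposite signs, so a root lies in (5, 6); Newton's method refines it to λ ≈ 5.4567. Dividing out (λ - (5.4567)) leaves approximately λ^2 - 3.5433λ + 3.6652. For λ^2 - 3.5433λ + 3.6652 the discriminant is -2.1058. It is negative, so the remaining roots are the complex-conjugate pair λ ≈ 1.7717 ± 0.7256i. Their product equals the constant term, so |λ|^2 ≈ 3.6652 and |λ| ≈ 1.9145.
Thus the eigenvalues (to 4 decimals) are 5.4567 (modulus 5.4567); 1.7717 ± 0.7256i (modulus 1.9145). The spectral radius is the largest modulus: r(A) ≈ 5.4567. (Cross-check: r(A) ≤ ||A||_2 ≈ 7.871; equality holds whenever A is normal, though it can also hold for some non-normal A.)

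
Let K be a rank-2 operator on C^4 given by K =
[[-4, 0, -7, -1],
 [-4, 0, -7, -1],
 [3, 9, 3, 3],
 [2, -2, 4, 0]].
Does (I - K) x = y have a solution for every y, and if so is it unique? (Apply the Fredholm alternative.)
(I - K) is invertible (det(I - K) = 62 ≠ 0), so for every y in C^4 the equation (I - K) x = y has a unique solution.

K has rank 2 and factors as K = U V^T = u1 v1^T + u2 v2^T with u1 = (-1, -1, 3, 0), v1 = (1, 3, 1, 1), u2 = (-3, -3, 0, 2), v2 = (1, -1, 2, 0) (multiplying out reproduces the displayed K). The nonzero eigenvalues of U V^T coincide with those of the 2 x 2 matrix G = V^T U = [[v1·u1, v1·u2], [v2·u1, v2·u2]] = [[-1, -10], [6, 0]], and by the Sylvester determinant identity det(I_4 - U V^T) = det(I_2 - V^T U) = det([[2, 10], [-6, 1]]) = (2)(1) - (10)(-6) = 62. (Direct check: I - K =
[[5, 0, 7, 1],
 [4, 1, 7, 1],
 [-3, -9, -2, -3],
 [-2, 2, -4, 1]]
has determinant 62.) The finite-dimensional Fredholm alternative says: either (I - K) is invertible, or ker(I - K) ≠ {0} and then range(I - K) = ker((I - K)^*)^⊥, with dim ker(I - K) = dim ker((I - K)^*). Since det(I - K) ≠ 0, 1 is not an eigenvalue of K and ker(I - K) = {0}, so we are in the first case: for every y there is a unique x = (I - K)^(-1) y. (Explicitly, by the Woodbury identity, (I - U V^T)^(-1) = I + U (I_2 - G)^(-1) V^T.)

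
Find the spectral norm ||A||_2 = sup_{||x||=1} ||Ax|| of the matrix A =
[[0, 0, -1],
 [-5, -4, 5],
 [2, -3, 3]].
||A||_2 ≈ 8.5005 (= sqrt(largest eigenvalue of A^T A))

||A||_2 = sigma_max(A) = sqrt(lambda_max(A^T A)). Form the symmetric matrix M = A^T A =
[[29, 14, -19],
 [14, 25, -29],
 [-19, -29, 35]].
Its characteristic polynomial (trace, sum of principal 2x2 minors, determinant of M give the coefficients) is
  p(λ) = det(λ I - M) = λ^3 - 89λ^2 + 1217λ - 529.
No integer candidate from the rational root theorem (±divisors of 529) is a root, so the roots are irrational. The cubic discriminant is Δ = 4053850992 > 0, so there are three distinct real roots. p(0) = -529 and p(1) = 600 have opposite signs, so a root lies in (0, 1); Newton's method refines it to λ ≈ 0.4494. p(16) = 255 and p(17) = -648 have opposite signs, so a root lies in (16, 17); Newton's method refines it to λ ≈ 16.2915. p(72) = -1033 and p(73) = 3048 have opposite signs, so a root lies in (72, 73); Newton's method refines it to λ ≈ 72.2592. Check (Vieta): the three roots sum to 89, matching tr M = 89.
So the eigenvalues of A^T A are ≈ 0.4494, 16.2915, 72.2592 (all ≥ 0, as they must be for A^T A). The largest is λ_max ≈ 72.2592, hence ||A||_2 = sqrt(λ_max) ≈ 8.5005.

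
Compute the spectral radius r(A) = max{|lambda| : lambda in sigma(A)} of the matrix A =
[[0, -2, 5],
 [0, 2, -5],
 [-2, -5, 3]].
r(A) = (5 + sqrt(61))/2 ≈ 6.4051

The eigenvalues of A are the roots of its characteristic polynomial. With M = A (coefficients from the trace, the sum of principal 2x2 minors, and det A):
  p(λ) = det(λ I - M) = λ^3 - 5λ^2 - 9λ.
The constant term is 0, so λ = 0 is a root. Dividing out λ leaves p(λ) = λ(λ^2 - 5λ - 9). For λ^2 - 5λ - 9 the discriminant is 61. It is nonnegative but not a perfect square, so the roots are real and irrational: λ = (5 ± sqrt(61))/2 ≈ 6.4051, -1.4051.
Thus the eigenvalues (to 4 decimals) are 6.4051 (modulus 6.4051); -1.4051 (modulus 1.4051); 0 (modulus 0). The spectral radius is the largest modulus: r(A) = (5 + sqrt(61))/2 ≈ 6.4051. (Cross-check: r(A) ≤ ||A||_2 ≈ 9.2056; equality holds whenever A is normal, though it can also hold for some non-normal A.)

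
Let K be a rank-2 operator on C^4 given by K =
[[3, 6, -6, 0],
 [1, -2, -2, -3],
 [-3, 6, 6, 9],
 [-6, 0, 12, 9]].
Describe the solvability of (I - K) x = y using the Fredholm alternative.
(I - K) is invertible (det(I - K) = -72 ≠ 0), so for every y in C^4 the equation (I - K) x = y has a unique solution.

K has rank 2 and factors as K = U V^T = u1 v1^T + u2 v2^T with u1 = (0, -1, 3, 3), v1 = (-1, 2, 2, 3), u2 = (3, 0, 0, -3), v2 = (1, 2, -2, 0) (multiplying out reproduces the displayed K). The nonzero eigenvalues of U V^T coincide with those of the 2 x 2 matrix G = V^T U = [[v1·u1, v1·u2], [v2·u1, v2·u2]] = [[13, -12], [-8, 3]], and by the Sylvester determinant identity det(I_4 - U V^T) = det(I_2 - V^T U) = det([[-12, 12], [8, -2]]) = (-12)(-2) - (12)(8) = -72. (Direct check: I - K =
[[-2, -6, 6, 0],
 [-1, 3, 2, 3],
 [3, -6, -5, -9],
 [6, 0, -12, -8]]
has determinant -72.) The finite-dimensional Fredholm alternative says: either (I - K) is invertible, or ker(I - K) ≠ {0} and then range(I - K) = ker((I - K)^*)^⊥, with dim ker(I - K) = dim ker((I - K)^*). Since det(I - K) ≠ 0, 1 is not an eigenvalue of K and ker(I - K) = {0}, so we are in the first case: for every y there is a unique x = (I - K)^(-1) y. (Explicitly, by the Woodbury identity, (I - U V^T)^(-1) = I + U (I_2 - G)^(-1) V^T.)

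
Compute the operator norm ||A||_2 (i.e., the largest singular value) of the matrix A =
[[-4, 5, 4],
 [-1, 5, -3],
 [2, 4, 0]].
||A||_2 ≈ 8.5672 (= sqrt(largest eigenvalue of A^T A))

||A||_2 = sigma_max(A) = sqrt(lambda_max(A^T A)). Form the symmetric matrix M = A^T A =
[[21, -17, -13],
 [-17, 66, 5],
 [-13, 5, 25]].
Its characteristic polynomial (trace, sum of principal 2x2 minors, determinant of M give the coefficients) is
  p(λ) = det(λ I - M) = λ^3 - 112λ^2 + 3078λ - 17956.
No integer candidate from the rational root theorem (±divisors of 17956) is a root, so the roots are irrational. The cubic discriminant is Δ = 4006587632 > 0, so there are three distinct real roots. p(7) = -1555 and p(8) = 12 have opposite signs, so a root lies in (7, 8); Newton's method refines it to λ ≈ 7.9919. p(30) = 584 and p(31) = -379 have opposite signs, so a root lies in (30, 31); Newton's method refines it to λ ≈ 30.6115. p(73) = -1093 and p(74) = 1728 have opposite signs, so a root lies in (73, 74); Newton's method refines it to λ ≈ 73.3966. Check (Vieta): the three roots sum to 112, matching tr M = 112.
So the eigenvalues of A^T A are ≈ 7.9919, 30.6115, 73.3966 (all ≥ 0, as they must be for A^T A). The largest is λ_max ≈ 73.3966, hence ||A||_2 = sqrt(λ_max) ≈ 8.5672.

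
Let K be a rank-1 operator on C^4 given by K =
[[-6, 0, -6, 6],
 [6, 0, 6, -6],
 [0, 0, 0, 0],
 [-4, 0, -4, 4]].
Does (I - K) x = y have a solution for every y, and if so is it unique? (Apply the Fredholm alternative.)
(I - K) is invertible (det(I - K) = 3 ≠ 0), so for every y in C^4 the equation (I - K) x = y has a unique solution.

K has rank 1, so it is an outer product K = u v^T: every row of K is a multiple of one row vector. Reading off the entries, u = (3, -3, 0, 2) and v = (-2, 0, -2, 2) (row i of K equals u_i·v^T). A rank-one matrix u v^T satisfies K u = u (v·u) and kills the (3)-dimensional subspace v^⊥, so its characteristic polynomial is lambda^3 (lambda - v·u) with v·u = tr K = -2. Hence the eigenvalues of I - K are 1 (multiplicity 3) and 1 - (-2) = 3, so det(I - K) = 3. (Direct check: I - K =
[[7, 0, 6, -6],
 [-6, 1, -6, 6],
 [0, 0, 1, 0],
 [4, 0, 4, -3]]
has determinant 3.) The finite-dimensional Fredholm alternative says: either (I - K) is invertible, or ker(I - K) ≠ {0} and then range(I - K) = ker((I - K)^*)^⊥, with dim ker(I - K) = dim ker((I - K)^*). Since det(I - K) ≠ 0, 1 is not an eigenvalue of K and ker(I - K) = {0}, so we are in the first case: for every y there is a unique x = (I - K)^(-1) y. Explicitly, by the Sherman–Morrison formula, (I - u v^T)^(-1) = I + u v^T/(1 - v·u), i.e. (I - K)^(-1) = I + K/(3).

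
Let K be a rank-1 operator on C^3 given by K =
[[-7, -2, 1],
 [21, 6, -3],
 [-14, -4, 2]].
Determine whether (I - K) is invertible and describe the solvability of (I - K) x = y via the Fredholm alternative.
(I - K) is singular (det(I - K) = 0, i.e. 1 ∈ sigma(K)). (I - K) x = y is solvable iff y ⊥ ker((I - K)^*) = span{(-7, -2, 1)}, i.e. iff -7y_1 - 2y_2 + y_3 = 0. When solvable, the solutions are x = y + c·(1, -3, 2), c arbitrary (ker(I - K) = span{(1, -3, 2)}, dimension 1).

K has rank 1, so it is an outer product K = u v^T: every row of K is a multiple of one row vector. Reading off the entries, u = (1, -3, 2) and v = (-7, -2, 1) (row i of K equals u_i·v^T). A rank-one matrix u v^T satisfies K u = u (v·u) and kills the (2)-dimensional subspace v^⊥, so its characteristic polynomial is lambda^2 (lambda - v·u) with v·u = tr K = 1. Hence the eigenvalues of I - K are 1 (multiplicity 2) and 1 - (1) = 0, so det(I - K) = 0. (Direct check: I - K =
[[8, 2, -1],
 [-21, -5, 3],
 [14, 4, -1]]
has determinant 0.) So 1 is an eigenvalue of K and (I - K) is not invertible. The finite-dimensional Fredholm alternative says: either (I - K) is invertible, or ker(I - K) ≠ {0} and then range(I - K) = ker((I - K)^*)^⊥, with dim ker(I - K) = dim ker((I - K)^*). We are in the second case, so we need both kernels. Kernel of I - K: (I - K) u = u - u (v·u) = u - u = 0, so ker(I - K) = span{u} = span{(1, -3, 2)} (it is exactly 1-dimensional because rank(I - K) = 2). Kernel of the adjoint: K is real, so (I - K)^* = I - K^T = I - v u^T, and (I - v u^T) v = v - v (u·v) = 0; hence ker((I - K)^*) = span{v} = span{(-7, -2, 1)}. Therefore (I - K) x = y is solvable iff <y, v> = 0, i.e. iff -7y_1 - 2y_2 + y_3 = 0. When this holds, K y = u (v·y) = 0, so (I - K) y = y and x = y is a particular solution; the full solution set is the line x = y + c·u = y + c·(1, -3, 2), c ∈ C.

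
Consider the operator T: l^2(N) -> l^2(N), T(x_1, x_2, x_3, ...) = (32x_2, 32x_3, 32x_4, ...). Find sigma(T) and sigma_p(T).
sigma(T) = closed disk {z in C : |z| ≤ 32}; sigma_p(T) = open disk {z in C : |z| < 32}

Note T = 32·V where V is the unit left shift (V x)_k = x_{k+1}; so sigma(T) = 32·sigma(V) and ||T|| = 32||V||. ||T x||^2 = 1024sum_{k≥2} |x_k|^2 ≤ 1024||x||^2, with equality on {x : x_1 = 0}, so ||T|| = 32. For any lambda with |lambda| < 32, set r = lambda/32 (|r| < 1); the vector x = (1, r, r^2, ...) is in l^2 and satisfies T x = 32(r, r^2, ...) = lambda x, so lambda is an eigenvalue. On the boundary |lambda| = 32 the geometric series diverges, so no l^2 eigenvector exists, but these lambda lie in the approximate point spectrum. Hence sigma(T) is the closed disk of radius 32 and sigma_p(T) is the open disk.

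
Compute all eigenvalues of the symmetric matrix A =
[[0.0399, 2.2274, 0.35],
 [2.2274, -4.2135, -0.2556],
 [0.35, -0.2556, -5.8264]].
sigma(A) ≈ {-6, -5, 1}

A is real symmetric, so its spectrum consists of real eigenvalues. Expanding the characteristic polynomial of the displayed matrix gives
  det(λ I - A) = p(λ) = λ^3 + (10)λ^2 + (19)λ + (-30.0011).
Solving p(λ) = 0 yields eigenvalues ≈ -6, -5, 1. (A is shown rounded to 4 decimals, so these recover the underlying integer eigenvalues to within that precision.)
Verification: the trace of A = -10 equals the sum of eigenvalues -10, and det(A) ≈ 30.0011 matches the eigenvalue product 30.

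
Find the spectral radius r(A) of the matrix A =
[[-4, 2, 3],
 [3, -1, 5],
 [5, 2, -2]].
r(A) ≈ 6.7152

The eigenvalues of A are the roots of its characteristic polynomial. With M = A (coefficients from the trace, the sum of principal 2x2 minors, and det A):
  p(λ) = det(λ I - M) = λ^3 + 7λ^2 - 17λ - 127.
No integer candidate from the rational root theorem (±divisors of 127) is a root, so the roots are irrational. The cubic discriminant is Δ = 44608 > 0, so there are three distinct real roots. p(-7) = -8 and p(-6) = 11 have opposite signs, so a root lies in (-7, -6); Newton's method refines it to λ ≈ -6.7152. p(-5) = 8 and p(-4) = -11 have opposite signs, so a root lies in (-5, -4); Newton's method refines it to λ ≈ -4.4935. p(4) = -19 and p(5) = 88 have opposite signs, so a root lies in (4, 5); Newton's method refines it to λ ≈ 4.2088. Check (Vieta): the three roots sum to -7, matching tr M = -7.
Thus the eigenvalues (to 4 decimals) are -6.7152 (modulus 6.7152); -4.4935 (modulus 4.4935); 4.2088 (modulus 4.2088). The spectral radius is the largest modulus: r(A) ≈ 6.7152. (Cross-check: r(A) ≤ ||A||_2 ≈ 7.2954; equality holds whenever A is normal, though it can also hold for some non-normal A.)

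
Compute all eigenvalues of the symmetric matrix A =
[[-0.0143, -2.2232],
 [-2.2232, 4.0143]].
sigma(A) ≈ {-1, 5}

A is real symmetric, so its spectrum consists of real eigenvalues. Expanding the characteristic polynomial of the displayed matrix gives
  det(λ I - A) = p(λ) = λ^2 + (-4)λ + (-5).
Solving p(λ) = 0 yields eigenvalues ≈ -1, 5. (A is shown rounded to 4 decimals, so these recover the underlying integer eigenvalues to within that precision.)
Verification: the trace of A = 4 equals the sum of eigenvalues 4, and det(A) ≈ -5.0000 matches the eigenvalue product -5.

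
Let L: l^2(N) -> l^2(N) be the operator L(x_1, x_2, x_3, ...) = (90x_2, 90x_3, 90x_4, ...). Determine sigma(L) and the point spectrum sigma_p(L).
sigma(L) = closed disk {z in C : |z| ≤ 90}; sigma_p(L) = open disk {z in C : |z| < 90}

Note L = 90·V where V is the unit left shift (V x)_k = x_{k+1}; so sigma(L) = 90·sigma(V) and ||L|| = 90||V||. ||L x||^2 = 8100sum_{k≥2} |x_k|^2 ≤ 8100||x||^2, with equality on {x : x_1 = 0}, so ||L|| = 90. For any lambda with |lambda| < 90, set r = lambda/90 (|r| < 1); the vector x = (1, r, r^2, ...) is in l^2 and satisfies L x = 90(r, r^2, ...) = lambda x, so lambda is an eigenvalue. On the boundary |lambda| = 90 the geometric series diverges, so no l^2 eigenvector exists, but these lambda lie in the approximate point spectrum. Hence sigma(L) is the closed disk of radius 90 and sigma_p(L) is the open disk.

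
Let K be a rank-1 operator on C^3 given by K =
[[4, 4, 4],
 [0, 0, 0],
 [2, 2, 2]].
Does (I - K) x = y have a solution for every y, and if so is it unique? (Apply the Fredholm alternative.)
(I - K) is invertible (det(I - K) = -5 ≠ 0), so for every y in C^3 the equation (I - K) x = y has a unique solution.

K has rank 1, so it is an outer product K = u v^T: every row of K is a multiple of one row vector. Reading off the entries, u = (2, 0, 1) and v = (2, 2, 2) (row i of K equals u_i·v^T). A rank-one matrix u v^T satisfies K u = u (v·u) and kills the (2)-dimensional subspace v^⊥, so its characteristic polynomial is lambda^2 (lambda - v·u) with v·u = tr K = 6. Hence the eigenvalues of I - K are 1 (multiplicity 2) and 1 - (6) = -5, so det(I - K) = -5. (Direct check: I - K =
[[-3, -4, -4],
 [0, 1, 0],
 [-2, -2, -1]]
has determinant -5.) The finite-dimensional Fredholm alternative says: either (I - K) is invertible, or ker(I - K) ≠ {0} and then range(I - K) = ker((I - K)^*)^⊥, with dim ker(I - K) = dim ker((I - K)^*). Since det(I - K) ≠ 0, 1 is not an eigenvalue of K and ker(I - K) = {0}, so we are in the first case: for every y there is a unique x = (I - K)^(-1) y. Explicitly, by the Sherman–Morrison formula, (I - u v^T)^(-1) = I + u v^T/(1 - v·u), i.e. (I - K)^(-1) = I + K/(-5).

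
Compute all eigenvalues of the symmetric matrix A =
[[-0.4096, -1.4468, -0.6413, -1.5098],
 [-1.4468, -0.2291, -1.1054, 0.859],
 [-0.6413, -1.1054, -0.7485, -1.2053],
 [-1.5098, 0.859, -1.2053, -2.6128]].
sigma(A) ≈ {-4, -2, 0, 2}

A is real symmetric, so its spectrum consists of real eigenvalues. Expanding the characteristic polynomial of the displayed matrix gives
  det(λ I - A) = p(λ) = λ^4 + (4)λ^3 + (-4)λ^2 + (-16)λ + (0).
Solving p(λ) = 0 yields eigenvalues ≈ -4, -2, 0, 2. (A is shown rounded to 4 decimals, so these recover the underlying integer eigenvalues to within that precision.)
Verification: the trace of A = -4 equals the sum of eigenvalues -4, and det(A) ≈ -0.0006 matches the eigenvalue product 0.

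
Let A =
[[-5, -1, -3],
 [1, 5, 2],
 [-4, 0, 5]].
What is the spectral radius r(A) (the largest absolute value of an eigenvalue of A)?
r(A) ≈ 6.4449

The eigenvalues of A are the roots of its characteristic polynomial. With M = A (coefficients from the trace, the sum of principal 2x2 minors, and det A):
  p(λ) = det(λ I - M) = λ^3 - 5λ^2 - 36λ + 172.
No integer candidate from the rational root theorem (±divisors of 172) is a root, so the roots are irrational. The cubic discriminant is Δ = 63536 > 0, so there are three distinct real roots. p(-6) = -8 and p(-5) = 102 have opposite signs, so a root lies in (-6, -5); Newton's method refines it to λ ≈ -5.9387. p(4) = 12 and p(5) = -8 have opposite signs, so a root lies in (4, 5); Newton's method refines it to λ ≈ 4.4938. p(6) = -8 and p(7) = 18 have opposite signs, so a root lies in (6, 7); Newton's method refines it to λ ≈ 6.4449. Check (Vieta): the three roots sum to 5, matching tr M = 5.
Thus the eigenvalues (to 4 decimals) are -5.9387 (modulus 5.9387); 4.4938 (modulus 4.4938); 6.4449 (modulus 6.4449). The spectral radius is the largest modulus: r(A) ≈ 6.4449. (Cross-check: r(A) ≤ ||A||_2 ≈ 6.9782; equality holds whenever A is normal, though it can also hold for some non-normal A.)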